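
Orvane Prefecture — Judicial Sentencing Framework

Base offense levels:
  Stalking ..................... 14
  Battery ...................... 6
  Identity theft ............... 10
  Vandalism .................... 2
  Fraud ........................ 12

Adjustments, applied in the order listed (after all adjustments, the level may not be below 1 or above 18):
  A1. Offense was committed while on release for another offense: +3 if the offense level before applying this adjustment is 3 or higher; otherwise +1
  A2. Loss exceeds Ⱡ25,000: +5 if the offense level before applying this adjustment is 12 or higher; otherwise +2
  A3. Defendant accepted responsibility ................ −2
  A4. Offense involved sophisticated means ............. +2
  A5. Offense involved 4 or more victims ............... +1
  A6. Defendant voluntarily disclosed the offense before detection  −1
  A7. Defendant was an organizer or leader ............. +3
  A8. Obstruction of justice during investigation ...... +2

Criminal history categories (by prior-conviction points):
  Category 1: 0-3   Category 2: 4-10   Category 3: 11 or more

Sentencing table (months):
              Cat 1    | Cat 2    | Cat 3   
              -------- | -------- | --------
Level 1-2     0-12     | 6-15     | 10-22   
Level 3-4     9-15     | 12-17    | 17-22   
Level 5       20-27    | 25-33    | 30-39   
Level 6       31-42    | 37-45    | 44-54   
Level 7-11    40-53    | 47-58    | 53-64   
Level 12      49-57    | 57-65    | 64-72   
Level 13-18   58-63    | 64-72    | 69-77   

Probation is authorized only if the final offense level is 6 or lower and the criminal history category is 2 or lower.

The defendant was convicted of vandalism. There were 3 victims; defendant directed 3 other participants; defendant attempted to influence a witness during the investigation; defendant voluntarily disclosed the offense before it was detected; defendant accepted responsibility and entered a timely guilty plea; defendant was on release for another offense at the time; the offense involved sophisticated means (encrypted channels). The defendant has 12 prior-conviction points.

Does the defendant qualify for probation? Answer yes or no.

No

Base offense level for vandalism: 2.
A1 applies (level before this adjustment is 2 < 3, so +1): 2 + 1 = 3.
A3 applies: 3 − 2 = 1.
A4 applies: 1 + 2 = 3.
A6 applies: 3 − 1 = 2.
A7 applies: 2 + 3 = 5.
A8 applies: 5 + 2 = 7.
Final offense level: 7.
Criminal history: 12 prior points → Category 3 (11+).
Level 7 falls in the 7-11 band.
Grid: Level 7-11 × Category 3 = 53-64 months.
Probation check: level 7 > 6 and category 3 > 2 → not eligible.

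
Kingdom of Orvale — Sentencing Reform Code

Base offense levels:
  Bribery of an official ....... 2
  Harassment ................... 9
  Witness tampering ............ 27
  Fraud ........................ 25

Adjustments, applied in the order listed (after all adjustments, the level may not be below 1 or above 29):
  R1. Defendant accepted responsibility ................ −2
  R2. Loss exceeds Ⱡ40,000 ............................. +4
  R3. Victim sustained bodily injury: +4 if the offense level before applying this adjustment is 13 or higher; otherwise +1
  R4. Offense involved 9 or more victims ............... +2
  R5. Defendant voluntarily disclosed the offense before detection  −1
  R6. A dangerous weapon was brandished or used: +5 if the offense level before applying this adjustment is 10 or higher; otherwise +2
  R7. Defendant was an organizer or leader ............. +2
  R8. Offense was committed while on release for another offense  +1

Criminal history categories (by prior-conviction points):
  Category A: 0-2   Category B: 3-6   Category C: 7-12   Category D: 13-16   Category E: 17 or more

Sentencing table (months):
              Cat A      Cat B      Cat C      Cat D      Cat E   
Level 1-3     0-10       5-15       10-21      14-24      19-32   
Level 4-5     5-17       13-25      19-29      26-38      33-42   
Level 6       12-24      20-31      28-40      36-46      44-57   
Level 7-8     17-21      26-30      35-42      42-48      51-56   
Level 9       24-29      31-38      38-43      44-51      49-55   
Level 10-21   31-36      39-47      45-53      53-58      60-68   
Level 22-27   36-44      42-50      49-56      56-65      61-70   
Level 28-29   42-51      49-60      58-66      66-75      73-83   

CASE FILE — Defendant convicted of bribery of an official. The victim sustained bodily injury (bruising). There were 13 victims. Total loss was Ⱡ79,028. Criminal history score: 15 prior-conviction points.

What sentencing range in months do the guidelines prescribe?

44-51 months

Base offense level for bribery of an official: 2.
R2 applies: 2 + 4 = 6.
R3 applies (level before this adjustment is 6 < 13, so +1): 6 + 1 = 7.
R4 applies: 7 + 2 = 9.
R7 does not apply.
Final offense level: 9.
Criminal history: 15 prior points → Category D (13-16).
Level 9 falls in the 9 band.
Grid: Level 9 × Category D = 44-51 months.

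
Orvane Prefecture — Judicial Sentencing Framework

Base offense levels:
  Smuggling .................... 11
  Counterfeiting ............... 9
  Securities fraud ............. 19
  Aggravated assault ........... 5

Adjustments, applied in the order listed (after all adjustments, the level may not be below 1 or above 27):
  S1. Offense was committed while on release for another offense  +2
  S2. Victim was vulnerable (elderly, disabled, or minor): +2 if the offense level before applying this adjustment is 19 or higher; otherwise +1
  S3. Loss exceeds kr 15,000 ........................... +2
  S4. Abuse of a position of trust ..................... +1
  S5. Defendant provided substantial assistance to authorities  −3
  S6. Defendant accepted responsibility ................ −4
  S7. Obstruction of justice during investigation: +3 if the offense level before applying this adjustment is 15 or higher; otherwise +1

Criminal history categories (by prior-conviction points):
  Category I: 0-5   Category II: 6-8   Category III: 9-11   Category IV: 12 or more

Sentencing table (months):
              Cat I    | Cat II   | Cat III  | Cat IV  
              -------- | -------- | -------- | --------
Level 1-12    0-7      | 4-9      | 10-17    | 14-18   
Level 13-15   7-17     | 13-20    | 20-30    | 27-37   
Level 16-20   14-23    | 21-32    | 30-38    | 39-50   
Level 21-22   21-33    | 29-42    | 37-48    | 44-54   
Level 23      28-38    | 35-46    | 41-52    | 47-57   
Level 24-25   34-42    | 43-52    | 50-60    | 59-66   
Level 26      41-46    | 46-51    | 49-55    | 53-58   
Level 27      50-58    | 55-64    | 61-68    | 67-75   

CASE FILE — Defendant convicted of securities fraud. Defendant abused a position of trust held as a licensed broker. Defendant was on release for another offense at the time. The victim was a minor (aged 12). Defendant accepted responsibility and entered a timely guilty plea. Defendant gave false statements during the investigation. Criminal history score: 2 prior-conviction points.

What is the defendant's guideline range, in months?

28-38 months

Base offense level for securities fraud: 19.
S1 applies: 19 + 2 = 21.
S2 applies (level before this adjustment is 21 ≥ 19, so +2): 21 + 2 = 23.
S3 does not apply.
S4 applies: 23 + 1 = 24.
S5 does not apply.
S6 applies: 24 − 4 = 20.
S7 applies (level before this adjustment is 20 ≥ 15, so +3): 20 + 3 = 23.
Final offense level: 23.
Criminal history: 2 prior points → Category I (0-5).
Level 23 falls in the 23 band.
Grid: Level 23 × Category I = 28-38 months.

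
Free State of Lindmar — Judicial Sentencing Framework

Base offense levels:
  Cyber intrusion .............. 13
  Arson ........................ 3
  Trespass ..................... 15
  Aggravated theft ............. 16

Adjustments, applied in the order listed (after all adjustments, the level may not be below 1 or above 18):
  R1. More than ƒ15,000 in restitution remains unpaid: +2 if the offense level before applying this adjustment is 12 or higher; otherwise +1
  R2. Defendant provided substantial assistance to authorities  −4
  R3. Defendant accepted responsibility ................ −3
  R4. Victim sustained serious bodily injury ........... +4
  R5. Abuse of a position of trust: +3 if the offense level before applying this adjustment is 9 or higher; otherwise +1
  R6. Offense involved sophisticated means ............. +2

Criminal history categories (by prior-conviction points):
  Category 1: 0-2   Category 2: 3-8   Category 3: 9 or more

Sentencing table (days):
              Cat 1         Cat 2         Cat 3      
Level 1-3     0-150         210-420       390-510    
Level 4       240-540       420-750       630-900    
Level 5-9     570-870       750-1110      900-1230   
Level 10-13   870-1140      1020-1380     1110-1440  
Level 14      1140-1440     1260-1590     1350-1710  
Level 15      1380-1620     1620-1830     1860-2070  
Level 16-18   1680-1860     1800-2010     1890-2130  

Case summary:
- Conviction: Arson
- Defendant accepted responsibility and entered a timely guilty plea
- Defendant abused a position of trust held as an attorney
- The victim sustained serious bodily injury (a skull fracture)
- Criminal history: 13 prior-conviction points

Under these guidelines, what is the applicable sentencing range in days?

900-1230 days

Base offense level for arson: 3.
R1 does not apply.
R2 does not apply.
R3 applies: 3 − 3 = 0.
R4 applies: 0 + 4 = 4.
R5 applies (level before this adjustment is 4 < 9, so +1): 4 + 1 = 5.
Final offense level: 5.
Criminal history: 13 prior points → Category 3 (9+).
Level 5 falls in the 5-9 band.
Grid: Level 5-9 × Category 3 = 900-1230 days.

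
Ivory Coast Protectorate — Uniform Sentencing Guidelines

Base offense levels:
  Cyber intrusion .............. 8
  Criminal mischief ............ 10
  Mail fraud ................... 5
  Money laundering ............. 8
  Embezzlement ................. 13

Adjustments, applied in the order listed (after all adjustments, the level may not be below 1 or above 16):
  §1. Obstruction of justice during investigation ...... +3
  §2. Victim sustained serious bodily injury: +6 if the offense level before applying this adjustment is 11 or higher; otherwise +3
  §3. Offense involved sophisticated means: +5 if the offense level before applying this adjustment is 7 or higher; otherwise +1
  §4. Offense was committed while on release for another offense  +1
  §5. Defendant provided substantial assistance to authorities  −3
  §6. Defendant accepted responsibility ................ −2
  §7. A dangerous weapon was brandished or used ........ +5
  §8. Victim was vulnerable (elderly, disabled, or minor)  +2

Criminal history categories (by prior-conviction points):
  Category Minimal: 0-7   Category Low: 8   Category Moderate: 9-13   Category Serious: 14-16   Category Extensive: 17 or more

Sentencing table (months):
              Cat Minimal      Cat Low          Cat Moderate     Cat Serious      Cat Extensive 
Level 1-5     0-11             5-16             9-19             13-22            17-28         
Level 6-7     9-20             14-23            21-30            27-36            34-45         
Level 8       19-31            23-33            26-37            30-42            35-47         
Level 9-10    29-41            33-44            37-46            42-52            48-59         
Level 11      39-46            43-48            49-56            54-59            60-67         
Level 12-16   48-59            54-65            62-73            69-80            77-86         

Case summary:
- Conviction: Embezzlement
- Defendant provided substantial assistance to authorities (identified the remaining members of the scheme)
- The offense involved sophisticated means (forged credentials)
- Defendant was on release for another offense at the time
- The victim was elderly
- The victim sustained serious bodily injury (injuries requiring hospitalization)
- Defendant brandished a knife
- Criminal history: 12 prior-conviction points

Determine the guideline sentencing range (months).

Base offense level for embezzlement: 13.
§2 applies (level before this adjustment is 13 ≥ 11, so +6): 13 + 6 = 19.
§3 applies (level before this adjustment is 19 ≥ 7, so +5): 19 + 5 = 24.
§4 applies: 24 + 1 = 25.
§5 applies: 25 − 3 = 22.
§7 applies: 22 + 5 = 27.
§8 applies: 27 + 2 = 29.
Level 29 exceeds the maximum of 16; capped at 16.
Final offense level: 16.
Criminal history: 12 prior points → Category Moderate (9-13).
Level 16 falls in the 12-16 band.
Grid: Level 12-16 × Category Moderate = 62-73 months.

62-73 months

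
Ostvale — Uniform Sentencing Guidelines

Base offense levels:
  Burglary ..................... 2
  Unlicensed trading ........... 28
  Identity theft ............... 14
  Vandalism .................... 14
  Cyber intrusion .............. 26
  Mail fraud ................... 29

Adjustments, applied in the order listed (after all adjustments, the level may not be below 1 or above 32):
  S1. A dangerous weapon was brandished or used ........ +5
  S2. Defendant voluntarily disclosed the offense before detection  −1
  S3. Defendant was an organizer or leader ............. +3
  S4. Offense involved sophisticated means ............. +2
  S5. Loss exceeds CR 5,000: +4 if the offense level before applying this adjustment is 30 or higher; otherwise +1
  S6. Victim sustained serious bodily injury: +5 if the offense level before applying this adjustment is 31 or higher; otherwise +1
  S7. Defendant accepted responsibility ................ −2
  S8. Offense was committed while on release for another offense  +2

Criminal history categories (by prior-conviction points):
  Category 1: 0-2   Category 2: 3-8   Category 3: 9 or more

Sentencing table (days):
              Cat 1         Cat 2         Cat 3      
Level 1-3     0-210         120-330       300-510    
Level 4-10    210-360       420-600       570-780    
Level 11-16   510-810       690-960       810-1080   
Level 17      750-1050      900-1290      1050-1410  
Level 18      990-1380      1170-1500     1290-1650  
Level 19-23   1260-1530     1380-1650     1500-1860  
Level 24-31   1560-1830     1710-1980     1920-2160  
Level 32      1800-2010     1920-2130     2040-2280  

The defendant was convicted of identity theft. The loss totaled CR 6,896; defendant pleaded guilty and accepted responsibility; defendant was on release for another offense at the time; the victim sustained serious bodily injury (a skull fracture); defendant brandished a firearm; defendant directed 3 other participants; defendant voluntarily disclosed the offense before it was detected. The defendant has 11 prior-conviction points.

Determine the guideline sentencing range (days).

Base offense level for identity theft: 14.
S1 applies: 14 + 5 = 19.
S2 applies: 19 − 1 = 18.
S3 applies: 18 + 3 = 21.
S4 does not apply.
S5 applies (level before this adjustment is 21 < 30, so +1): 21 + 1 = 22.
S6 applies (level before this adjustment is 22 < 31, so +1): 22 + 1 = 23.
S7 applies: 23 − 2 = 21.
S8 applies: 21 + 2 = 23.
Final offense level: 23.
Criminal history: 11 prior points → Category 3 (9+).
Level 23 falls in the 19-23 band.
Grid: Level 19-23 × Category 3 = 1500-1860 days.

1500-1860 days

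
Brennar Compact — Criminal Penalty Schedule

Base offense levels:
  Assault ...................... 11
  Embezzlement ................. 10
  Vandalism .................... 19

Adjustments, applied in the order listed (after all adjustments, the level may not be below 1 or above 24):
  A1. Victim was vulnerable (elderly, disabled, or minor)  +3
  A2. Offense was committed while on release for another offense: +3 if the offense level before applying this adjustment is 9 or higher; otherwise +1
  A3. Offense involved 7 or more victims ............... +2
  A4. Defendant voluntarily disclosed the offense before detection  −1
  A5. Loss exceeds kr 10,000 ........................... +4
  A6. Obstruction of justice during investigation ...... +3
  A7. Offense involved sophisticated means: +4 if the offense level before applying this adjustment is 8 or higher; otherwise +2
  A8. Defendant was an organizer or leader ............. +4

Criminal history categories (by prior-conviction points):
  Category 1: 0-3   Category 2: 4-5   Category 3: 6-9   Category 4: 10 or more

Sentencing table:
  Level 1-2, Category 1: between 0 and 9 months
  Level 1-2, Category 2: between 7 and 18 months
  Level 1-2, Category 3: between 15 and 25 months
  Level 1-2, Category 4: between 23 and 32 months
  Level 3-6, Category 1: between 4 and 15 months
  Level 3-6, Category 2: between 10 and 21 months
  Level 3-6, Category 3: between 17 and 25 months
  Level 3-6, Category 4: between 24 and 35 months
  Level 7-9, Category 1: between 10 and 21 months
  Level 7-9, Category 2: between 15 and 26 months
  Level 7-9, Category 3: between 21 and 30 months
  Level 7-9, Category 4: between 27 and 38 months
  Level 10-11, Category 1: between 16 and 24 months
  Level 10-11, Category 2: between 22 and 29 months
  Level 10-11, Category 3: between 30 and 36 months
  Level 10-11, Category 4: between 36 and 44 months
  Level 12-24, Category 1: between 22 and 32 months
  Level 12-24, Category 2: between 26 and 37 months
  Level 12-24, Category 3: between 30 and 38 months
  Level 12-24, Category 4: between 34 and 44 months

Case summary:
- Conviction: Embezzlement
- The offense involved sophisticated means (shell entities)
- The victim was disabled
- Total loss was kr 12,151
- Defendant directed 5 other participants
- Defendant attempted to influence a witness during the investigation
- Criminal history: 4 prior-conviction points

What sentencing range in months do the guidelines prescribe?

Base offense level for embezzlement: 10.
A1 applies: 10 + 3 = 13.
A4 does not apply.
A5 applies: 13 + 4 = 17.
A6 applies: 17 + 3 = 20.
A7 applies (level before this adjustment is 20 ≥ 8, so +4): 20 + 4 = 24.
A8 applies: 24 + 4 = 28.
Level 28 exceeds the maximum of 24; capped at 24.
Final offense level: 24.
Criminal history: 4 prior points → Category 2 (4-5).
Level 24 falls in the 12-24 band.
Grid: Level 12-24 × Category 2 = 26-37 months.

26-37 months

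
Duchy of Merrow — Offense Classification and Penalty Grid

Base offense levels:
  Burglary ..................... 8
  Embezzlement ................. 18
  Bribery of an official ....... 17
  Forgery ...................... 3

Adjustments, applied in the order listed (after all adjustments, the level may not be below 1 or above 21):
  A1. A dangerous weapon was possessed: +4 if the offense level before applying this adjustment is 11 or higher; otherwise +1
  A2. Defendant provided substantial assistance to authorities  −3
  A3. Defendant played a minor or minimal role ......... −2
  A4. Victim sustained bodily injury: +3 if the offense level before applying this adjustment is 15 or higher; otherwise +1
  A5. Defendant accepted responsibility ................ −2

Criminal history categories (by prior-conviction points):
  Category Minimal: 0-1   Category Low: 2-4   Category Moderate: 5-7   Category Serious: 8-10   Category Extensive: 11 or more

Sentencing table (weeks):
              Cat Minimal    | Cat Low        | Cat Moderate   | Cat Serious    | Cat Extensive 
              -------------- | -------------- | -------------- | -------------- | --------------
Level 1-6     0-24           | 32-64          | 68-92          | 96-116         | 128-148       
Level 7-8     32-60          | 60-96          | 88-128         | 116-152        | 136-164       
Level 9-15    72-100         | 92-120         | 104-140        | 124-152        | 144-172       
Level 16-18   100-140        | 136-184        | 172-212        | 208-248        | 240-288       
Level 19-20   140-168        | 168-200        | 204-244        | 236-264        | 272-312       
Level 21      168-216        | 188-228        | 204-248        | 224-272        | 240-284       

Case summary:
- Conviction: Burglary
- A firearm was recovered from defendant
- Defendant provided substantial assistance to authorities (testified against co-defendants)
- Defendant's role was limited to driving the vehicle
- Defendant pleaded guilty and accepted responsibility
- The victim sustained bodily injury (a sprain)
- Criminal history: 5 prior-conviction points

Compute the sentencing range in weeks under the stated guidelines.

Base offense level for burglary: 8.
A1 applies (level before this adjustment is 8 < 11, so +1): 8 + 1 = 9.
A2 applies: 9 − 3 = 6.
A3 applies: 6 − 2 = 4.
A4 applies (level before this adjustment is 4 < 15, so +1): 4 + 1 = 5.
A5 applies: 5 − 2 = 3.
Final offense level: 3.
Criminal history: 5 prior points → Category Moderate (5-7).
Level 3 falls in the 1-6 band.
Grid: Level 1-6 × Category Moderate = 68-92 weeks.

68-92 weeks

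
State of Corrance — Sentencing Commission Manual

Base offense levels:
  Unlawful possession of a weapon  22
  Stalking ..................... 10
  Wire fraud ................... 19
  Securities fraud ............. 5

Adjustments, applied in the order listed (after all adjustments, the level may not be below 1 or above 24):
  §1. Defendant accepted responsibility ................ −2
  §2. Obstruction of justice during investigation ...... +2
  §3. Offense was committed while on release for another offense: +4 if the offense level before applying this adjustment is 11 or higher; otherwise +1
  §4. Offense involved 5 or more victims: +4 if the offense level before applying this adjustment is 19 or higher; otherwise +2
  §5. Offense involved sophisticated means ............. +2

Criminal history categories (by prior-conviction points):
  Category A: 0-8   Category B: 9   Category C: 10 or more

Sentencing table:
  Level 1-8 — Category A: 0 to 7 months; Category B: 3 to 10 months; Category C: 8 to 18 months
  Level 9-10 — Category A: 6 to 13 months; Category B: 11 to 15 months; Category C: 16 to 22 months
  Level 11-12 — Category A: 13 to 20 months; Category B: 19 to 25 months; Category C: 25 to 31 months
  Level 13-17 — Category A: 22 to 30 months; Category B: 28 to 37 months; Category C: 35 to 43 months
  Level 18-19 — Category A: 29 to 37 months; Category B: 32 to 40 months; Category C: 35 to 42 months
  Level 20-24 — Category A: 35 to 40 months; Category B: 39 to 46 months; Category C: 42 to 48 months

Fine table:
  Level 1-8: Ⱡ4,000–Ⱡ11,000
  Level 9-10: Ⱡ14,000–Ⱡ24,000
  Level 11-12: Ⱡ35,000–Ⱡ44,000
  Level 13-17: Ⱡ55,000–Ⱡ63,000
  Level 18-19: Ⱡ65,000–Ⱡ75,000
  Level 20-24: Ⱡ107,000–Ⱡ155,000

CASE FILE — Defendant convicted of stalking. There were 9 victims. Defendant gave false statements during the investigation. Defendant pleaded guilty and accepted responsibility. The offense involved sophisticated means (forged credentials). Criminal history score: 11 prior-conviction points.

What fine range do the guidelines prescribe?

Base offense level for stalking: 10.
§1 applies: 10 − 2 = 8.
§2 applies: 8 + 2 = 10.
§3 does not apply.
§4 applies (level before this adjustment is 10 < 19, so +2): 10 + 2 = 12.
§5 applies: 12 + 2 = 14.
Final offense level: 14.
Level 14 falls in the 13-17 band.
Fine table: Level 13-17 → Ⱡ55,000–Ⱡ63,000.

Ⱡ55,000–Ⱡ63,000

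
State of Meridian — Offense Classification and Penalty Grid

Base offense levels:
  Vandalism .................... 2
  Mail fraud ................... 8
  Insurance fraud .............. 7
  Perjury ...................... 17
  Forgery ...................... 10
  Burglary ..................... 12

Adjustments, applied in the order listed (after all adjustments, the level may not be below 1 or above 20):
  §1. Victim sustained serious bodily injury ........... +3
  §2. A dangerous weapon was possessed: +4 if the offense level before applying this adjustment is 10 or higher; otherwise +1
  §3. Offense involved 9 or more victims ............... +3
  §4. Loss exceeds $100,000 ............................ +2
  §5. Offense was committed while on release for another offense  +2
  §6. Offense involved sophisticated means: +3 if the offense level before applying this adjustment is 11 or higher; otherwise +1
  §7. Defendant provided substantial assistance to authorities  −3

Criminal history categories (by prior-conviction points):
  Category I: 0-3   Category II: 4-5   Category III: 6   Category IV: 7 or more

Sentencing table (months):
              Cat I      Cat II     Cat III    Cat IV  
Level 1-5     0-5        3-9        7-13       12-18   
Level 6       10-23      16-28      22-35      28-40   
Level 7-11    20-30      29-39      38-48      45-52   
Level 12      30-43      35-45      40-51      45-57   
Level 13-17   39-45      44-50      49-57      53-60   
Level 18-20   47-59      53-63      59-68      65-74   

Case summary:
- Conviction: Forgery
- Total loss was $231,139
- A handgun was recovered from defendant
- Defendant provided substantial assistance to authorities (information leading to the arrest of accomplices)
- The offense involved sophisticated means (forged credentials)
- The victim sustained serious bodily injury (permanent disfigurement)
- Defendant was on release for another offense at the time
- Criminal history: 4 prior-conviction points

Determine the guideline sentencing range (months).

53-63 months

Base offense level for forgery: 10.
§1 applies: 10 + 3 = 13.
§2 applies (level before this adjustment is 13 ≥ 10, so +4): 13 + 4 = 17.
§4 applies: 17 + 2 = 19.
§5 applies: 19 + 2 = 21.
§6 applies (level before this adjustment is 21 ≥ 11, so +3): 21 + 3 = 24.
§7 applies: 24 − 3 = 21.
Level 21 exceeds the maximum of 20; capped at 20.
Final offense level: 20.
Criminal history: 4 prior points → Category II (4-5).
Level 20 falls in the 18-20 band.
Grid: Level 18-20 × Category II = 53-63 months.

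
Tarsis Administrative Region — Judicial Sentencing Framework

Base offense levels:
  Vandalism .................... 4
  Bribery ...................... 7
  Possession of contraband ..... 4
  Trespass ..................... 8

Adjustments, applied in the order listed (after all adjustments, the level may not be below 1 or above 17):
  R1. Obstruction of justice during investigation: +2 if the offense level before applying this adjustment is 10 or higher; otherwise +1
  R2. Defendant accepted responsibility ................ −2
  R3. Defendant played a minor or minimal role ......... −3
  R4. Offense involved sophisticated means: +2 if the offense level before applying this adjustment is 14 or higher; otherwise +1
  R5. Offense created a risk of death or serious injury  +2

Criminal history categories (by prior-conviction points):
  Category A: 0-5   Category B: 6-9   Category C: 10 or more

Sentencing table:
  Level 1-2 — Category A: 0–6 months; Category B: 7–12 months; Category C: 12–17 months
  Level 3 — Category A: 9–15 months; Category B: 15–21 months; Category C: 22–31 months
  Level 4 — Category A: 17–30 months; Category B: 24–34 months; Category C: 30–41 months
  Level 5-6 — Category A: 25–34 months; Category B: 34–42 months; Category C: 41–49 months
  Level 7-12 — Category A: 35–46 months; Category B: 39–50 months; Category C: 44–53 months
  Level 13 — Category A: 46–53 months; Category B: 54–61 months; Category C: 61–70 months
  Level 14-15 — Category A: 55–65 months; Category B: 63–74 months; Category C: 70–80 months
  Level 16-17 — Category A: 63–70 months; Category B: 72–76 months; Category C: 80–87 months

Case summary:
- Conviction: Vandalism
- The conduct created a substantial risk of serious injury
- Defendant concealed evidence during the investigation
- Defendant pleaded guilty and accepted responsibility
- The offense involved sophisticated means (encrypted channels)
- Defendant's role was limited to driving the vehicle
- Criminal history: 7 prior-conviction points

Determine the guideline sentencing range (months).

Base offense level for vandalism: 4.
R1 applies (level before this adjustment is 4 < 10, so +1): 4 + 1 = 5.
R2 applies: 5 − 2 = 3.
R3 applies: 3 − 3 = 0.
R4 applies (level before this adjustment is 0 < 14, so +1): 0 + 1 = 1.
R5 applies: 1 + 2 = 3.
Final offense level: 3.
Criminal history: 7 prior points → Category B (6-9).
Level 3 falls in the 3 band.
Grid: Level 3 × Category B = 15-21 months.

15-21 months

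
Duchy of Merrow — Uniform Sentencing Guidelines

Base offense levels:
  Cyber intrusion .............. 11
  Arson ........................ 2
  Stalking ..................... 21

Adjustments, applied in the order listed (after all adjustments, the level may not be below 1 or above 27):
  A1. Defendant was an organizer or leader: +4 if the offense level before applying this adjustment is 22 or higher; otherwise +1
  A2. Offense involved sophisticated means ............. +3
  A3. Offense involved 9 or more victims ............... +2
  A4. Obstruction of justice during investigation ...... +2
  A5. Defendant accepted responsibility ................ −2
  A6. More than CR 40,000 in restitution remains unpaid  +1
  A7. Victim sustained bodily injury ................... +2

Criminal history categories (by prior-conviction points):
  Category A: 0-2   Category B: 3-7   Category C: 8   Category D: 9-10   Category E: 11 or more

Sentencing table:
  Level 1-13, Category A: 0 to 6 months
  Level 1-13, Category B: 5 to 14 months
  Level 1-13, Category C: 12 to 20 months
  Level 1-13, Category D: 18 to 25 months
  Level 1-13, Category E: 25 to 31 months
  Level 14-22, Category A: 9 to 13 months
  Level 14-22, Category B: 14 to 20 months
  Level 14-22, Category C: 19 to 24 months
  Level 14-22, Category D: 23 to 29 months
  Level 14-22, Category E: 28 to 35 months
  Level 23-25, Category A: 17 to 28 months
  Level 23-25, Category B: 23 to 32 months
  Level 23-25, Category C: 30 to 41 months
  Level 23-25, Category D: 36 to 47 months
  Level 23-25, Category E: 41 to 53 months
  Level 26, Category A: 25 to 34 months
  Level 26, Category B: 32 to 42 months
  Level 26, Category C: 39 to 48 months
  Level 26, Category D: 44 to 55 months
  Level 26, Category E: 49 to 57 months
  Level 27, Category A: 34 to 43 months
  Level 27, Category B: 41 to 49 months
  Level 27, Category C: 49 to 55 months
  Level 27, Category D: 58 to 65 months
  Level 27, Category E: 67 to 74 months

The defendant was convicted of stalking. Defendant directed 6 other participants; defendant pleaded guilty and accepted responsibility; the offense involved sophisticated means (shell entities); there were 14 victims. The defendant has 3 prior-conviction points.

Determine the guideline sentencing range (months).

Base offense level for stalking: 21.
A1 applies (level before this adjustment is 21 < 22, so +1): 21 + 1 = 22.
A2 applies: 22 + 3 = 25.
A3 applies: 25 + 2 = 27.
A5 applies: 27 − 2 = 25.
A6 does not apply.
A7 does not apply.
Final offense level: 25.
Criminal history: 3 prior points → Category B (3-7).
Level 25 falls in the 23-25 band.
Grid: Level 23-25 × Category B = 23-32 months.

23-32 months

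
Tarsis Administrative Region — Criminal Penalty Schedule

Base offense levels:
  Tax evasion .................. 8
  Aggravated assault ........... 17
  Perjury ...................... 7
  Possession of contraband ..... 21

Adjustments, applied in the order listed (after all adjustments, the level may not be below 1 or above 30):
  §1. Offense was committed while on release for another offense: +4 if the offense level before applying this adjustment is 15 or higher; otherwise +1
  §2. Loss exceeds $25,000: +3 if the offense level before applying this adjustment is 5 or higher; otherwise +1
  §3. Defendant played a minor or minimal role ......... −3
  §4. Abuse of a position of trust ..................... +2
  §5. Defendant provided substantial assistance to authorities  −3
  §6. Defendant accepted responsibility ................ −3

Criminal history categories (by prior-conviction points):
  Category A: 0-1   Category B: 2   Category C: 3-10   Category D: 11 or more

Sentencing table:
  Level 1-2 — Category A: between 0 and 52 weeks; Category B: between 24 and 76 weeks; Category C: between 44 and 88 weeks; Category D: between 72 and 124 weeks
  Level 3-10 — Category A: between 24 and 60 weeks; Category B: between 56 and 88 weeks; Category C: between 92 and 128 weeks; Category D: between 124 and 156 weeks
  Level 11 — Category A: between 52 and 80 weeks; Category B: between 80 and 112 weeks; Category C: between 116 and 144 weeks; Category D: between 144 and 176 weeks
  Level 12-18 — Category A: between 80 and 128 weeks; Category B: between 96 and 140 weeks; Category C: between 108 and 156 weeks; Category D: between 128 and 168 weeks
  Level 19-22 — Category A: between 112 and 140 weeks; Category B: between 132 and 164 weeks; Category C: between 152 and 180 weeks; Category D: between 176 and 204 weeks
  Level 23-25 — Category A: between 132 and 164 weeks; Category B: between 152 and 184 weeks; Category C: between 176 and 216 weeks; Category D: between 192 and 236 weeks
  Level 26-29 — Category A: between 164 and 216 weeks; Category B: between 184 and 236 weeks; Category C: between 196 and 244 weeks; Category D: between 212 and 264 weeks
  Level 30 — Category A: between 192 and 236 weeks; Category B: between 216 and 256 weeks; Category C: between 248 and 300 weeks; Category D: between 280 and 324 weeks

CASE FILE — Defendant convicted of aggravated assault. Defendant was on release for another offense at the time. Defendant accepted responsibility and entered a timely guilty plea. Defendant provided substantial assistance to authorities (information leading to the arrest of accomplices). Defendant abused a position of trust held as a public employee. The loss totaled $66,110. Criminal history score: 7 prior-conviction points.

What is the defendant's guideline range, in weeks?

152-180 weeks

Base offense level for aggravated assault: 17.
§1 applies (level before this adjustment is 17 ≥ 15, so +4): 17 + 4 = 21.
§2 applies (level before this adjustment is 21 ≥ 5, so +3): 21 + 3 = 24.
§3 does not apply.
§4 applies: 24 + 2 = 26.
§5 applies: 26 − 3 = 23.
§6 applies: 23 − 3 = 20.
Final offense level: 20.
Criminal history: 7 prior points → Category C (3-10).
Level 20 falls in the 19-22 band.
Grid: Level 19-22 × Category C = 152-180 weeks.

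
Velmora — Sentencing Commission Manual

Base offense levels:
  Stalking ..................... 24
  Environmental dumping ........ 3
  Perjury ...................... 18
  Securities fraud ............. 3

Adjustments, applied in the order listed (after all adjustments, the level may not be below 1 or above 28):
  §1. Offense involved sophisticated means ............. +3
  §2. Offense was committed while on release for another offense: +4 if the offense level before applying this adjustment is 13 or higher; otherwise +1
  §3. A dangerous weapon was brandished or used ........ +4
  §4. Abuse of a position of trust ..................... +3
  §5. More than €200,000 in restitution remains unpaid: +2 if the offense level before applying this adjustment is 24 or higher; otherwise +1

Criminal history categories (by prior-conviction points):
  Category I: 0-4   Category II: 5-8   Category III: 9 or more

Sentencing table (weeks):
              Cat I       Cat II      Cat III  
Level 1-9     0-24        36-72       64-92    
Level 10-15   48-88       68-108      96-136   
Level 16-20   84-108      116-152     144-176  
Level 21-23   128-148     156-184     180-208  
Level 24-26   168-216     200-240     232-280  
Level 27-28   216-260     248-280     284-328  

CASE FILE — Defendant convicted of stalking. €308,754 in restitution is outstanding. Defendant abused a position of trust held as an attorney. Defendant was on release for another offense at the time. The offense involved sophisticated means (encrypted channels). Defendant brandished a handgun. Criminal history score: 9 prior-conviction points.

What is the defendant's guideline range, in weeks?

284-328 weeks

Base offense level for stalking: 24.
§1 applies: 24 + 3 = 27.
§2 applies (level before this adjustment is 27 ≥ 13, so +4): 27 + 4 = 31.
§3 applies: 31 + 4 = 35.
§4 applies: 35 + 3 = 38.
§5 applies (level before this adjustment is 38 ≥ 24, so +2): 38 + 2 = 40.
Level 40 exceeds the maximum of 28; capped at 28.
Final offense level: 28.
Criminal history: 9 prior points → Category III (9+).
Level 28 falls in the 27-28 band.
Grid: Level 27-28 × Category III = 284-328 weeks.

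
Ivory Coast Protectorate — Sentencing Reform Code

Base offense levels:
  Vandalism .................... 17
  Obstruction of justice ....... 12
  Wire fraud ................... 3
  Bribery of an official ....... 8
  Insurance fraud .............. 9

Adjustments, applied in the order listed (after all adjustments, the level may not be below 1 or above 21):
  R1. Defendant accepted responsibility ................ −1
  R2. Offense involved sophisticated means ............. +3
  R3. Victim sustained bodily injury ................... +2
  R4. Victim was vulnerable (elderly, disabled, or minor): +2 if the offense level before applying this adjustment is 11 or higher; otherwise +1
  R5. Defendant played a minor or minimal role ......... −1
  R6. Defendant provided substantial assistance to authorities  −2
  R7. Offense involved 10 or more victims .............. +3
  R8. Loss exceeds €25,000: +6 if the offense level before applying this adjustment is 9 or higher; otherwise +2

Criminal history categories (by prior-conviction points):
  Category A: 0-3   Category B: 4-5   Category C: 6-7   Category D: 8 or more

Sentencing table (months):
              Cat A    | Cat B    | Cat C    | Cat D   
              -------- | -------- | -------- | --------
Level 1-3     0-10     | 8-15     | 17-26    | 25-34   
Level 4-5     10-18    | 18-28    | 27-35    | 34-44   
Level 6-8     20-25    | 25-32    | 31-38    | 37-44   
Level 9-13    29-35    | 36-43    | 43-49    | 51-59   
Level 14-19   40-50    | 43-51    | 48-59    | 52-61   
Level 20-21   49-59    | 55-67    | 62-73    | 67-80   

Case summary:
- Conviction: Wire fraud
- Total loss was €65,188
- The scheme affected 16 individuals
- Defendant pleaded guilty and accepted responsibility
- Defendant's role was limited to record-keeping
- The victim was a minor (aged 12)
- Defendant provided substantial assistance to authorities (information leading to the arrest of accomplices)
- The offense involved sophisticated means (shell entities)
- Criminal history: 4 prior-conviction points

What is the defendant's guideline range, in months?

Base offense level for wire fraud: 3.
R1 applies: 3 − 1 = 2.
R2 applies: 2 + 3 = 5.
R4 applies (level before this adjustment is 5 < 11, so +1): 5 + 1 = 6.
R5 applies: 6 − 1 = 5.
R6 applies: 5 − 2 = 3.
R7 applies: 3 + 3 = 6.
R8 applies (level before this adjustment is 6 < 9, so +2): 6 + 2 = 8.
Final offense level: 8.
Criminal history: 4 prior points → Category B (4-5).
Level 8 falls in the 6-8 band.
Grid: Level 6-8 × Category B = 25-32 months.

25-32 months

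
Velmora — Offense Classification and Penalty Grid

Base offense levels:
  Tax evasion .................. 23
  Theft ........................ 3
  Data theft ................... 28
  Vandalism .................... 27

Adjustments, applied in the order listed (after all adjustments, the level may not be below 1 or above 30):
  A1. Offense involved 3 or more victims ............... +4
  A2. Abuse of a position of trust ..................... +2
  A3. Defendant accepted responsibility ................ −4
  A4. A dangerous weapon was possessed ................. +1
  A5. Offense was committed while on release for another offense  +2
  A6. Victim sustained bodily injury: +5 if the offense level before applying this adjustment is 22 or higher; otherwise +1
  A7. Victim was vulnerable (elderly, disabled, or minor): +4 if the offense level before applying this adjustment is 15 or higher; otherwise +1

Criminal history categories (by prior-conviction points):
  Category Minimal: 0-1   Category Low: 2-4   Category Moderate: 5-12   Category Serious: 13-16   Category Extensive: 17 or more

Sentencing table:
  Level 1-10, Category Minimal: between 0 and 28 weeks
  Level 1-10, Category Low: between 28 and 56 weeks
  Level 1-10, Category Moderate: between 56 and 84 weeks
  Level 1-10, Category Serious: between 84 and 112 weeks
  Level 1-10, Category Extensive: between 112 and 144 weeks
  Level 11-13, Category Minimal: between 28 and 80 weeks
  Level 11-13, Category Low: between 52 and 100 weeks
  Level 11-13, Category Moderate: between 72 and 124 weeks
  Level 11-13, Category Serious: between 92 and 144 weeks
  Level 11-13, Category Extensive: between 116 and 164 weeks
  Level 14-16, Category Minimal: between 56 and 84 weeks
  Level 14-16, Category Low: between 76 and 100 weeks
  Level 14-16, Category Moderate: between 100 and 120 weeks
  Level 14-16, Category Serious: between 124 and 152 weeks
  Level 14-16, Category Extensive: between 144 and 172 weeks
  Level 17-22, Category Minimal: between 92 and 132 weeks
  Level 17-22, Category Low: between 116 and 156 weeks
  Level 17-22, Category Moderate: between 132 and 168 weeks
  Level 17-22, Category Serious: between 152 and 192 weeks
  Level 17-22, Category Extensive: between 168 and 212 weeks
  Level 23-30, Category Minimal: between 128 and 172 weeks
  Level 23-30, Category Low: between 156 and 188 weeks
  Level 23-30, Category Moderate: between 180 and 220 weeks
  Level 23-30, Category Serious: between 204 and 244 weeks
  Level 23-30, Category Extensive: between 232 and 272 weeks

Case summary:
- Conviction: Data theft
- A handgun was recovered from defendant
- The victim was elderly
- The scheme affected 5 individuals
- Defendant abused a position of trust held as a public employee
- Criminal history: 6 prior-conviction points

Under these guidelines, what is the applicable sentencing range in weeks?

180-220 weeks

Base offense level for data theft: 28.
A1 applies: 28 + 4 = 32.
A2 applies: 32 + 2 = 34.
A3 does not apply.
A4 applies: 34 + 1 = 35.
A5 does not apply.
A6 does not apply.
A7 applies (level before this adjustment is 35 ≥ 15, so +4): 35 + 4 = 39.
Level 39 exceeds the maximum of 30; capped at 30.
Final offense level: 30.
Criminal history: 6 prior points → Category Moderate (5-12).
Level 30 falls in the 23-30 band.
Grid: Level 23-30 × Category Moderate = 180-220 weeks.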